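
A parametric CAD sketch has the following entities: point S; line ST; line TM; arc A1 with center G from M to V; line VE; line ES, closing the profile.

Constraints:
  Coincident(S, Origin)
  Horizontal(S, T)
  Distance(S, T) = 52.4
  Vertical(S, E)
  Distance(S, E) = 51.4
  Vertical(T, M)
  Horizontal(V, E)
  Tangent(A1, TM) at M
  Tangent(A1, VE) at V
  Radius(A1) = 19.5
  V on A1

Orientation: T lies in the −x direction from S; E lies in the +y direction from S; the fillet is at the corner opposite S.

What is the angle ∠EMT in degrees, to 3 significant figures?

110°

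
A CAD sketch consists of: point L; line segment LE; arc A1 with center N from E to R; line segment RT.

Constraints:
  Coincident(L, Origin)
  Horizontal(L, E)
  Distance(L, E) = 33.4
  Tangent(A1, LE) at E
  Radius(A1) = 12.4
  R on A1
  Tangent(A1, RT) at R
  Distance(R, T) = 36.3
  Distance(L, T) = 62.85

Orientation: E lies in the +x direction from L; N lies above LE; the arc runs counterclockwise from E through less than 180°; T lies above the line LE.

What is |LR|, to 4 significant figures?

47.95

L is at the origin; LE is horizontal with |LE| = 33.4 and E on the +x side, so E = (33.40, 0.000). Tangency of A1 to LE means the radius NE is perpendicular to LE, so N = E + (0, 12.4) = (33.40, 12.40). Since NR ⟂ RT (tangency), |NT| = √(12.4² + 36.3²) = 38.36 regardless of where R sits on A1. So T lies on both circle(L, 62.85) and circle(N, 38.36); the above-LE intersection is T = (37.34, 50.56). R is the foot of the tangent from T: R = (45.48, 15.18).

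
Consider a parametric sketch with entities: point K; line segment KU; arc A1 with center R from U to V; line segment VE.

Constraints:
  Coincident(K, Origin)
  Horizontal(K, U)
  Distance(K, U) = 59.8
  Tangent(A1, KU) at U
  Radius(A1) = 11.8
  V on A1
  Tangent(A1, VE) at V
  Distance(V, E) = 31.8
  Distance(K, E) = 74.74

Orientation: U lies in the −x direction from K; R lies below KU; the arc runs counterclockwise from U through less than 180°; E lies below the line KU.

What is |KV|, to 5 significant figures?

72.593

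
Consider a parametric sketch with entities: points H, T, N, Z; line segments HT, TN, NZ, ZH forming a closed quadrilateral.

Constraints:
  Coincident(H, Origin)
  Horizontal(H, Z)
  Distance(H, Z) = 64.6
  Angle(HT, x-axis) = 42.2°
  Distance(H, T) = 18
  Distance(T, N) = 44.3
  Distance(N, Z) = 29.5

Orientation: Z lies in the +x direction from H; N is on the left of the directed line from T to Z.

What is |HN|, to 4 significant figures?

61.41

H is at the origin; H and Z share the same y with |HZ| = 64.6 and Z in +x, so Z = (64.6, 0). HT runs at 42.2° with |HT| = 18.0, so T = (13.33, 12.09). N is determined by |TN| = 44.3 and |NZ| = 29.5 together: it lies at the intersection of circle(T, 44.3) and circle(Z, 29.5). With |TZ| = 52.67, the foot of the radical line on TZ is 36.70 from T and the perpendicular offset is √(44.3² − 36.70²) = 24.80. Taking the left-of-TZ solution: N = (54.75, 27.81).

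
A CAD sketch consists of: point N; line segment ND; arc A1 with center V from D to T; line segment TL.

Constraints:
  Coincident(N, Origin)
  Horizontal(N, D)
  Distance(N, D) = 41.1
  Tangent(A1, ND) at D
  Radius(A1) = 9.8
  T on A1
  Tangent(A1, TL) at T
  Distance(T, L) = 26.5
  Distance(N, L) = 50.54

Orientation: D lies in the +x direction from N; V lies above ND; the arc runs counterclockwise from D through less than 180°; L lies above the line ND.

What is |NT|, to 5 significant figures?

51.521

Checks: ∠(VD, DN) = 90.00° ✓; |VT| = 9.800 ✓; ∠(VT, TL) = 90.00° ✓; |TL| = 26.50 ✓; |NL| = 50.54 ✓.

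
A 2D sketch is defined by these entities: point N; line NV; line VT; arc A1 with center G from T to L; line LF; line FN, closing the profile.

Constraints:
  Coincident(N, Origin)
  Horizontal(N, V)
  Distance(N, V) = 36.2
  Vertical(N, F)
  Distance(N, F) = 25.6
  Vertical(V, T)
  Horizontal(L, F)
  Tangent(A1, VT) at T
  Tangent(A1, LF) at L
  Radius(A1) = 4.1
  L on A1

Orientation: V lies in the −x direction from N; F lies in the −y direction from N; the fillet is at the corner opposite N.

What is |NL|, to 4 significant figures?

41.06

N is at the origin; NV is horizontal with |NV| = 36.2 and V on the −x side, so V = (-36.20, 0.000). NF is vertical with |NF| = 25.6 and F on the −y side, so F = (0.000, -25.60). The virtual corner opposite N is at (-36.20, -25.60). Since A1 is tangent to VT there, GT ⟂ VT and tangency of A1 to LF means the radius GL is perpendicular to LF, with radius 4.1, so the center G sits 4.1 in from both sides at G = (-32.10, -21.50). That places the tangent points at T = (-36.20, -21.50) on VT and L = (-32.10, -25.60) on LF. Then |NL| = |L − N| = 41.06.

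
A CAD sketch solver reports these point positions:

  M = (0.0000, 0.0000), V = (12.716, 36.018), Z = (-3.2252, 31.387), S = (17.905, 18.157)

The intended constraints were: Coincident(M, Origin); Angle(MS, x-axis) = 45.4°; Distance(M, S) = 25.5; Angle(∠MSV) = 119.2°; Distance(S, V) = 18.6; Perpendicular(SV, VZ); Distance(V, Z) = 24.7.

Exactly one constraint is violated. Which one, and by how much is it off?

Distance(V, Z) = 24.7 — off by 8.10.

M = (0.00, 0.00) ✓; MS at 45.40° ✓; |MS| = 25.50 ✓; ∠MSV = 119.2° ✓; |SV| = 18.60 ✓; ∠(SV, VZ) = 90.00° ✓; |VZ| = 16.60 ✗.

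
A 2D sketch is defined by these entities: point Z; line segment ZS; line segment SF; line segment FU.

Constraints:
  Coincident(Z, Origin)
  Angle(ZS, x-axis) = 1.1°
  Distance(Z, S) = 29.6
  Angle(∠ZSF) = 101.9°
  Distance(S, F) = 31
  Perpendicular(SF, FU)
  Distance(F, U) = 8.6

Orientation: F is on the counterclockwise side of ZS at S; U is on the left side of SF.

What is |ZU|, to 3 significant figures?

42.3

∠ZSF = 101.9°, so SF runs at 1.1° + (180° − 101.9°) = 79.2° from the x-axis; with |SF| = 31.0, F = S + 31.0·(cos 79.2°, sin 79.2°) = (35.4, 31.0). SF is perpendicular to FU; with |FU| = 8.6 on the left of SF, U = F + 8.6·(-0.982, 0.187) = (27.0, 32.6). Then |ZU| = |U − Z| = 42.3.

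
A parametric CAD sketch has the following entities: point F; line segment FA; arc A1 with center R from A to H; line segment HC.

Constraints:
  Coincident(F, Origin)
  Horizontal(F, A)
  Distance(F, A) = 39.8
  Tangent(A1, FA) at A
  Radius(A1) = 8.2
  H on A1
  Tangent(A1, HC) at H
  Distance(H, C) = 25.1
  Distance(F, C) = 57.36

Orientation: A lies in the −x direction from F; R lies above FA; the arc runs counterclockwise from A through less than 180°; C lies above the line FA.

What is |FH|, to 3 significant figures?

35.2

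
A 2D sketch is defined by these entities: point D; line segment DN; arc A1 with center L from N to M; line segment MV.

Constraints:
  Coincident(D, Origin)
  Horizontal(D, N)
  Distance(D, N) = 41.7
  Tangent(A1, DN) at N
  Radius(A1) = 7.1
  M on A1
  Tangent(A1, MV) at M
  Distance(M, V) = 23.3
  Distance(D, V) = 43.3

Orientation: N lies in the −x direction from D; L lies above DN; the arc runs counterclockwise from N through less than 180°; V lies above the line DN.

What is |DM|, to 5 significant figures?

35.209

D is at the origin; DN is horizontal with |DN| = 41.7 and N on the −x side, so N = (-41.700, 0.0000). Tangency of A1 to DN means the radius LN is perpendicular to DN, so L = N + (0, 7.1) = (-41.700, 7.1000). Since LM ⟂ MV (tangency), |LV| = √(7.1² + 23.3²) = 24.358 regardless of where M sits on A1. So V lies on both circle(D, 43.3) and circle(L, 24.358); the above-DN intersection is V = (-31.821, 29.365). M is the foot of the tangent from V: M = (-34.653, 6.2373).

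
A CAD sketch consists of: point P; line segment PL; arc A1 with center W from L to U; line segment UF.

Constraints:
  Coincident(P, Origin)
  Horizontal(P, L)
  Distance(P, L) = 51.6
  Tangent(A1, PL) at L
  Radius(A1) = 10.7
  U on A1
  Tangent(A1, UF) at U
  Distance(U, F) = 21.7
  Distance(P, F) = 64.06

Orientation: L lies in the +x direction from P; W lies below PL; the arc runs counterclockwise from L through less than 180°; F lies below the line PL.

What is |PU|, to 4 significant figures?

45.48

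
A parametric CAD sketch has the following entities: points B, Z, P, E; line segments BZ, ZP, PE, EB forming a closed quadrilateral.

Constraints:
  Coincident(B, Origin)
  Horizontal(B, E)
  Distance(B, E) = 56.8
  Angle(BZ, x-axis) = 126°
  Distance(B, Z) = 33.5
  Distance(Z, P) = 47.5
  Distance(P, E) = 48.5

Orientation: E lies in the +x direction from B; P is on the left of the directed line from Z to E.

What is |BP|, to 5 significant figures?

46.296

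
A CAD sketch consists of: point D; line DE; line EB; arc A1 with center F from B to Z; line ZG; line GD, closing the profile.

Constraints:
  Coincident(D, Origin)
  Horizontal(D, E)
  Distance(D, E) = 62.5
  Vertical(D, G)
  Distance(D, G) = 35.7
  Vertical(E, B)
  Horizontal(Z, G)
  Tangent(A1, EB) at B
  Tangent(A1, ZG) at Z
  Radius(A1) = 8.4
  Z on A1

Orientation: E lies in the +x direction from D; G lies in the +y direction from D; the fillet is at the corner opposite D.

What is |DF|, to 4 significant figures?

60.60

DG is vertical with |DG| = 35.7 and G on the +y side, so G = (0.000, 35.70). The virtual corner opposite D is at (62.50, 35.70). Since A1 is tangent to EB there, FB ⟂ EB and A1 meets ZG tangentially, so FZ is at right angles to ZG, with radius 8.4, so the center F sits 8.4 in from both sides at F = (54.10, 27.30). Then |DF| = |F − D| = 60.60.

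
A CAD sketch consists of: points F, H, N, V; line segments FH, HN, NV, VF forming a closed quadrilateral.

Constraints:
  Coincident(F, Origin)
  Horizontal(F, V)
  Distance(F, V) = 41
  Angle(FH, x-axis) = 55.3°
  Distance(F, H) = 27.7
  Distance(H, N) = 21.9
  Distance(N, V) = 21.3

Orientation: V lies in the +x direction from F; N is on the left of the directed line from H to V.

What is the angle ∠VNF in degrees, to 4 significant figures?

69.97°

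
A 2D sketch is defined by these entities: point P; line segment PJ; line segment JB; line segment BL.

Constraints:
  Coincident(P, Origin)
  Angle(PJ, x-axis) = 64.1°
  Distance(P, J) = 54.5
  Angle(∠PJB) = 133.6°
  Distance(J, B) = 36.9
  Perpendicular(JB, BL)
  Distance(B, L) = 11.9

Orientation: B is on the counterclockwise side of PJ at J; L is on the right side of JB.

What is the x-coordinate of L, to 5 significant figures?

22.029

P is at the origin; PJ runs at 64.1° with length 54.5, so J = 54.5·(cos 64.1°, sin 64.1°) = (23.806, 49.026). ∠PJB = 133.6°, so JB runs at 64.1° + (180° − 133.6°) = 110.50° from the x-axis; with |JB| = 36.9, B = J + 36.9·(cos 110.50°, sin 110.50°) = (10.883, 83.589). JB ⟂ BL; with |BL| = 11.9 on the right of JB, L = B + 11.9·(0.93667, 0.35021) = (22.029, 87.757). So L.x = 22.029.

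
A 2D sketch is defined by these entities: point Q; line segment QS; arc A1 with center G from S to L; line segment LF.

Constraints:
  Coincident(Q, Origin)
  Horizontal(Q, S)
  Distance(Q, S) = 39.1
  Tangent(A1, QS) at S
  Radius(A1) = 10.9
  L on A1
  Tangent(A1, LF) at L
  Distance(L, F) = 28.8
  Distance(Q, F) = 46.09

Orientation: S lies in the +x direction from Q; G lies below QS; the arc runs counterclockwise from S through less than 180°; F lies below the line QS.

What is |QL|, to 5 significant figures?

29.910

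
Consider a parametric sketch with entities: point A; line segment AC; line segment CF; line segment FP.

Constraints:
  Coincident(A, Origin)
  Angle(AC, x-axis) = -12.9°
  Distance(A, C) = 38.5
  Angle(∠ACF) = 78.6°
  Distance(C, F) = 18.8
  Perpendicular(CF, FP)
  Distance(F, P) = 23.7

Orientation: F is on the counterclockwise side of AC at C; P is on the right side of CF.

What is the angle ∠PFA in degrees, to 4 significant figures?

163.5°

A is at the origin; AC runs at -12.9° with length 38.5, so C = 38.5·(cos -12.9°, sin -12.9°) = (37.53, -8.595). ∠ACF = 78.6°, so CF runs at -12.9° + (180° − 78.6°) = 88.50° from the x-axis; with |CF| = 18.8, F = C + 18.8·(cos 88.50°, sin 88.50°) = (38.02, 10.20). CF ⟂ FP; with |FP| = 23.7 on the right of CF, P = F + 23.7·(0.9997, -0.02618) = (61.71, 9.578). Then cos ∠PFA = FP·FA / (|FP||FA|), giving 163.5°.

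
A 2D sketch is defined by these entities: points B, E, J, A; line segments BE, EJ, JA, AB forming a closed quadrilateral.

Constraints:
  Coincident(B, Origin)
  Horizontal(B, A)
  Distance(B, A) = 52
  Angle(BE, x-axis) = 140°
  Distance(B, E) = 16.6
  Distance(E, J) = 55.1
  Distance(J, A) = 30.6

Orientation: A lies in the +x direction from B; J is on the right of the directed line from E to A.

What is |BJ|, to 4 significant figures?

38.53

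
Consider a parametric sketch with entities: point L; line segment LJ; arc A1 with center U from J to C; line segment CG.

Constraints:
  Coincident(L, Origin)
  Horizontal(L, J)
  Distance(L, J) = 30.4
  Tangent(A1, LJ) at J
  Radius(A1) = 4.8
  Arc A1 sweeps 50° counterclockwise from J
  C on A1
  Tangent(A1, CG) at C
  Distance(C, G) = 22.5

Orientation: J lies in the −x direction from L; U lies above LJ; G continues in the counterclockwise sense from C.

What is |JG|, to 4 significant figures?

26.23

L is at the origin; L and J share the same y with |LJ| = 30.4 and J on the −x side, so J = (-30.40, 0.000). Since A1 is tangent to LJ there, UJ ⟂ LJ, so U = J + (0, 4.8) = (-30.40, 4.800). On A1, J sits at bearing -90° from U; a 50° counterclockwise sweep puts C at bearing -40°, so C = U + 4.8·(cos -40°, sin -40°) = (-26.72, 1.715). A1 meets CG tangentially, so UC is at right angles to CG, so CG runs along (−sin -40°, cos -40°); with |CG| = 22.5, G = (-12.26, 18.95). Then |JG| = |G − J| = 26.23.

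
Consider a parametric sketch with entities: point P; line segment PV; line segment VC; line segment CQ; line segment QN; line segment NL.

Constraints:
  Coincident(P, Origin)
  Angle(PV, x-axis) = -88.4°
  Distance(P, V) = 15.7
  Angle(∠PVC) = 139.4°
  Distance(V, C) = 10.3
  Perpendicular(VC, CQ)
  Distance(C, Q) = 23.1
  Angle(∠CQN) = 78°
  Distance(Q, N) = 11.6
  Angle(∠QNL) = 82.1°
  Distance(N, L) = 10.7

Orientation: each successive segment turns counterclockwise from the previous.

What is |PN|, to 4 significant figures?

15.10

P is at the origin; PV runs at -88.4° with length 15.7, so V = (0.4384, -15.69). ∠PVC = 139.4° gives VC at -47.80° from the x-axis; with |VC| = 10.3, C = (7.357, -23.32). VC ⟂ CQ, so CQ runs at 42.20°; with |CQ| = 23.1, Q = (24.47, -7.807). ∠CQN = 78.0° gives QN at 144.2° from the x-axis; with |QN| = 11.6, N = (15.06, -1.022). Then |PN| = |N − P| = 15.10.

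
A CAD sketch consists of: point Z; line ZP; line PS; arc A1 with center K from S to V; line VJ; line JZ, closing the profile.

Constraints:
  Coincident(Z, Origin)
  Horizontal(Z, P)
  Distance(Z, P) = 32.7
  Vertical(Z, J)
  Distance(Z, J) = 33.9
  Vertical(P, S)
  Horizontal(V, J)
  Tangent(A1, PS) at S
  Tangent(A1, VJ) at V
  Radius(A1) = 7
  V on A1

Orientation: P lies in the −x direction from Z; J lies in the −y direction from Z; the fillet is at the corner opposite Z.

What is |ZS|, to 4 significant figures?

42.34

Z is at the origin; ZP is horizontal with |ZP| = 32.7 and P on the −x side, so P = (-32.70, 0.000). ZJ is vertical with |ZJ| = 33.9 and J on the −y side, so J = (0.000, -33.90). The virtual corner opposite Z is at (-32.70, -33.90). A1 meets PS tangentially, so KS is at right angles to PS and tangency of A1 to VJ means the radius KV is perpendicular to VJ, with radius 7.0, so the center K sits 7.0 in from both sides at K = (-25.70, -26.90). That places the tangent points at S = (-32.70, -26.90) on PS and V = (-25.70, -33.90) on VJ. Then |ZS| = |S − Z| = 42.34.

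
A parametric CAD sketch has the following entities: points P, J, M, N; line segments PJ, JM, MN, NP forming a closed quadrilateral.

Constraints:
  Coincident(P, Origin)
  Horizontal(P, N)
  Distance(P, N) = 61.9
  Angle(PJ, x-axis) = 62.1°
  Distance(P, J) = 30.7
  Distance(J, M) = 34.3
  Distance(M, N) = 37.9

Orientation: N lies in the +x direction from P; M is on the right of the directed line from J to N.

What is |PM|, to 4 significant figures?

25.07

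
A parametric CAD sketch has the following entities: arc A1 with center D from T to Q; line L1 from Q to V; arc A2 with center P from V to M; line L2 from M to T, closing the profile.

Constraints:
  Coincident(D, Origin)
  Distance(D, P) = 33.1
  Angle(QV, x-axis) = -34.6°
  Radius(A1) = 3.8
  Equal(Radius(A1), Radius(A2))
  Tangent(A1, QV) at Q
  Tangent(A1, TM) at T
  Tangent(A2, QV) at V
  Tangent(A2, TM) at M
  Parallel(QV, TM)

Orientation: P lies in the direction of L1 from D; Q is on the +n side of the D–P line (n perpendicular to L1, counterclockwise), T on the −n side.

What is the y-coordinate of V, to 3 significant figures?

-15.7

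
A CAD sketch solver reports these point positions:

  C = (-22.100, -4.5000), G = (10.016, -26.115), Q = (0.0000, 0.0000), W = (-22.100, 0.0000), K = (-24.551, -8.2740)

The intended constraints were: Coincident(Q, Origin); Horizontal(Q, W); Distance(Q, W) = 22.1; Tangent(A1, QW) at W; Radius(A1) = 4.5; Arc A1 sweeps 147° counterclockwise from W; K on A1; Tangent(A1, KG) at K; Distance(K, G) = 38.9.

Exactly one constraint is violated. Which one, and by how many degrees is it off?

Tangent(A1, KG) at K — off by 5.70°.

Q = (0.00, 0.00) ✓; Q.y = 0.00, W.y = 0.00 ✓; |QW| = 22.10 ✓; ∠(CW, WQ) = 90.00° ✓; |CW| = 4.500 ✓; bearing(C→K) − bearing(C→W) = 147.0° ✓; |CK| = 4.500 ✓; ∠(CK, KG) = 84.30° ✗; |KG| = 38.90 ✓.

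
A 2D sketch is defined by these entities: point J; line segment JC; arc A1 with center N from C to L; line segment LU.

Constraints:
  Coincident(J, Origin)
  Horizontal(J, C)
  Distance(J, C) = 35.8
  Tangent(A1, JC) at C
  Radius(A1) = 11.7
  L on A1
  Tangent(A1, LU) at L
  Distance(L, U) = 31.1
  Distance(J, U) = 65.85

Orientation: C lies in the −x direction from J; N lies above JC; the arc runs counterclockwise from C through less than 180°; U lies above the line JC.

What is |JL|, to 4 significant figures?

34.81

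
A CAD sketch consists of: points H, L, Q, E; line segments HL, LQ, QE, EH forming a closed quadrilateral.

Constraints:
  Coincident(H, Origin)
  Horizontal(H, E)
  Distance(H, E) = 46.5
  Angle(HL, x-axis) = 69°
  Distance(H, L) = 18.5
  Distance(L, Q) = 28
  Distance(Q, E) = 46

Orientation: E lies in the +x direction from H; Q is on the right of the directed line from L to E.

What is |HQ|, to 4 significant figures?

10.42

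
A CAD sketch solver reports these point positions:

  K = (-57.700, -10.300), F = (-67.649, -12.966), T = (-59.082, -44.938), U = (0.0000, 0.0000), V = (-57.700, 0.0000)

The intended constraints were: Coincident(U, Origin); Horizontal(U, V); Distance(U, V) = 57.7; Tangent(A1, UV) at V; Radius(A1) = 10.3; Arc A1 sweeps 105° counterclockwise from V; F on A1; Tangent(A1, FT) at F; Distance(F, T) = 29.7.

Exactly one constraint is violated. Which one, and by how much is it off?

Distance(F, T) = 29.7 — off by 3.40.

U = (0.00, 0.00) ✓; U.y = 0.00, V.y = 0.00 ✓; |UV| = 57.70 ✓; ∠(KV, VU) = 90.00° ✓; |KV| = 10.30 ✓; bearing(K→F) − bearing(K→V) = 105.0° ✓; |KF| = 10.30 ✓; ∠(KF, FT) = 90.00° ✓; |FT| = 33.10 ✗.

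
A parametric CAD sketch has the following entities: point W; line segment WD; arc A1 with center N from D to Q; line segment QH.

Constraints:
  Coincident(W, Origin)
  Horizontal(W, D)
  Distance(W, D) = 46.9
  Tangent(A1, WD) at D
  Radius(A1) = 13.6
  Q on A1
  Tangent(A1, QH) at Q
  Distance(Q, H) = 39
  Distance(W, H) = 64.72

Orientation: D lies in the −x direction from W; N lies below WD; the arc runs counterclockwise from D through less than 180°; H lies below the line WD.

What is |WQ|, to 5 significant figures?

61.919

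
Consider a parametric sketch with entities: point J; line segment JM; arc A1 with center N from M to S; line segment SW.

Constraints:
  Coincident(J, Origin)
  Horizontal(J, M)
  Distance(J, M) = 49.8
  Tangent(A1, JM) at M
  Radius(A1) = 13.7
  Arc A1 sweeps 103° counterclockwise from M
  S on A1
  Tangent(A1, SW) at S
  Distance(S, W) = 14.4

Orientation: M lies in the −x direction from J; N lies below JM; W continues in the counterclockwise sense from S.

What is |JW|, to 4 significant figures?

67.37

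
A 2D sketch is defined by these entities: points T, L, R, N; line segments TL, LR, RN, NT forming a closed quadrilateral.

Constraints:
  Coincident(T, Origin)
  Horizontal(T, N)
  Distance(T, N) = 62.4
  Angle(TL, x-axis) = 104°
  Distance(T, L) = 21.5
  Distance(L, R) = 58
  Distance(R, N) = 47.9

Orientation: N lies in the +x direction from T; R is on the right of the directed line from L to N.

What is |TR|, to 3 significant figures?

37.9

T is at the origin; TN is horizontal with |TN| = 62.4 and N in +x, so N = (62.4, 0). TL runs at 104.0° with |TL| = 21.5, so L = (-5.20, 20.9). R is determined by |LR| = 58.0 and |RN| = 47.9 together: it lies at the intersection of circle(L, 58.0) and circle(N, 47.9). With |LN| = 70.7, the foot of the radical line on LN is 42.9 from L and the perpendicular offset is √(58.0² − 42.9²) = 39.0. Taking the right-of-LN solution: R = (24.3, -29.1).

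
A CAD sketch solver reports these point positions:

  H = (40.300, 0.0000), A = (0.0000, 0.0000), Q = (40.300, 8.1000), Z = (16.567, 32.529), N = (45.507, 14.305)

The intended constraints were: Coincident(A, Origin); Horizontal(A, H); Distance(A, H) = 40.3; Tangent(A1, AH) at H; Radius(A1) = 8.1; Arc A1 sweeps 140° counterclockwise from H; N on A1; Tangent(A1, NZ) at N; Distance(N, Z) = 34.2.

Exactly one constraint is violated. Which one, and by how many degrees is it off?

Tangent(A1, NZ) at N — off by 7.80°.

A = (0.00, 0.00) ✓; A.y = 0.00, H.y = 0.00 ✓; |AH| = 40.30 ✓; ∠(QH, HA) = 90.00° ✓; |QH| = 8.100 ✓; bearing(Q→N) − bearing(Q→H) = 140.0° ✓; |QN| = 8.100 ✓; ∠(QN, NZ) = 82.20° ✗; |NZ| = 34.20 ✓.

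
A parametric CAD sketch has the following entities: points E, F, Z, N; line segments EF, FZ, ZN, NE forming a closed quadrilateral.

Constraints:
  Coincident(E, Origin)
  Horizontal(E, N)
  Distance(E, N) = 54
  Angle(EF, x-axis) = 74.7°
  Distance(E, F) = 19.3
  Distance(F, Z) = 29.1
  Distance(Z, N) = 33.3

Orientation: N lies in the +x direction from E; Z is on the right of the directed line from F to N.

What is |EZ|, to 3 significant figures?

21.9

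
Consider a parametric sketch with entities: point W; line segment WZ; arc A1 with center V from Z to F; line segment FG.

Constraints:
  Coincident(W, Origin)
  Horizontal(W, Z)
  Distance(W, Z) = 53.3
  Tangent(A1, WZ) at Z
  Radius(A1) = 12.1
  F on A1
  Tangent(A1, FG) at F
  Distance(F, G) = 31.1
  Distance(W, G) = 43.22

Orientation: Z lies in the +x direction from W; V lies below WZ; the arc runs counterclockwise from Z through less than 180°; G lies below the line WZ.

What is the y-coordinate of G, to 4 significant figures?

-33.31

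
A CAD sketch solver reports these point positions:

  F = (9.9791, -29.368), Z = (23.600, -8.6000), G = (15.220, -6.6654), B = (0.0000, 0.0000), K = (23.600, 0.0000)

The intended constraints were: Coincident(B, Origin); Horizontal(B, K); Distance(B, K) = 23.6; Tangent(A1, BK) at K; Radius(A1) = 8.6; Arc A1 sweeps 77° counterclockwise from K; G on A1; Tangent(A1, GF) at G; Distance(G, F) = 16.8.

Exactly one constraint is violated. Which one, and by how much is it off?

Distance(G, F) = 16.8 — off by 6.50.

B = (0.00, 0.00) ✓; B.y = 0.00, K.y = 0.00 ✓; |BK| = 23.60 ✓; ∠(ZK, KB) = 90.00° ✓; |ZK| = 8.600 ✓; bearing(Z→G) − bearing(Z→K) = 77.00° ✓; |ZG| = 8.600 ✓; ∠(ZG, GF) = 90.00° ✓; |GF| = 23.30 ✗.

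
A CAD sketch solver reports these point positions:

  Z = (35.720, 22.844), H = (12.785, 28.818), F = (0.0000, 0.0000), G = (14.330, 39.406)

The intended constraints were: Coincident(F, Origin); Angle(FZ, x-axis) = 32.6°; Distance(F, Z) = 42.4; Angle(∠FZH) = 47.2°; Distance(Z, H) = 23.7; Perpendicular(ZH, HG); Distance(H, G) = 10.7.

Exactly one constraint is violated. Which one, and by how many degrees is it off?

Perpendicular(ZH, HG) — off by 6.30°.

F = (0.00, 0.00) ✓; FZ at 32.60° ✓; |FZ| = 42.40 ✓; ∠FZH = 47.20° ✓; |ZH| = 23.70 ✓; ∠(ZH, HG) = 83.70° ✗; |HG| = 10.70 ✓.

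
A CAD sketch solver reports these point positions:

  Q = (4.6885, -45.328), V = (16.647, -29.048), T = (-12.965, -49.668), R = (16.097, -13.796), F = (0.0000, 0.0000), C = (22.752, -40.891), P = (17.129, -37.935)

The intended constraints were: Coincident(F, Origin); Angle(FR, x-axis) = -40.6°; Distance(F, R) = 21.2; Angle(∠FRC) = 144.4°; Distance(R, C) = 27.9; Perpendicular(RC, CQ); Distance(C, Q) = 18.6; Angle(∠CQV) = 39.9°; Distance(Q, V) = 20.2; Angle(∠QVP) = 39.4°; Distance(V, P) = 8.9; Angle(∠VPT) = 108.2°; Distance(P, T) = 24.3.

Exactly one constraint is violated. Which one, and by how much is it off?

Distance(P, T) = 24.3 — off by 8.00.

F = (0.00, 0.00) ✓; FR at -40.60° ✓; |FR| = 21.20 ✓; ∠FRC = 144.4° ✓; |RC| = 27.90 ✓; ∠(RC, CQ) = 90.00° ✓; |CQ| = 18.60 ✓; ∠CQV = 39.90° ✓; |QV| = 20.20 ✓; ∠QVP = 39.40° ✓; |VP| = 8.900 ✓; ∠VPT = 108.2° ✓; |PT| = 32.30 ✗.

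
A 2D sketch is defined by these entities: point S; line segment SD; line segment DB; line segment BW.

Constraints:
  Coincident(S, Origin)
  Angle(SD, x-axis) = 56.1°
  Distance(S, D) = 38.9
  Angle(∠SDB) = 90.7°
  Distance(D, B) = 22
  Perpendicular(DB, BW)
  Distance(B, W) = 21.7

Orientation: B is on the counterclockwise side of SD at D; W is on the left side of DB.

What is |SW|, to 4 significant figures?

28.30

S is at the origin; SD runs at 56.1° with length 38.9, so D = 38.9·(cos 56.1°, sin 56.1°) = (21.70, 32.29). ∠SDB = 90.7°, so DB runs at 56.1° + (180° − 90.7°) = 145.4° from the x-axis; with |DB| = 22.0, B = D + 22.0·(cos 145.4°, sin 145.4°) = (3.587, 44.78). DB ⟂ BW; with |BW| = 21.7 on the left of DB, W = B + 21.7·(-0.5678, -0.8231) = (-8.735, 26.92). Then |SW| = |W − S| = 28.30.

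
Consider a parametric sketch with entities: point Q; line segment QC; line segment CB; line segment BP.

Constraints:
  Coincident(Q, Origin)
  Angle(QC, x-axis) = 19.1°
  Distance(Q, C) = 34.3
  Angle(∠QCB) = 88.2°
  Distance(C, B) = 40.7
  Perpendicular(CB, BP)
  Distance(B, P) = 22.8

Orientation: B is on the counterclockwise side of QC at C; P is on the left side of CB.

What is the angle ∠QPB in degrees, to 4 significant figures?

106.2°

Q is at the origin; QC runs at 19.1° with length 34.3, so C = 34.3·(cos 19.1°, sin 19.1°) = (32.41, 11.22). ∠QCB = 88.2°, so CB runs at 19.1° + (180° − 88.2°) = 110.9° from the x-axis; with |CB| = 40.7, B = C + 40.7·(cos 110.9°, sin 110.9°) = (17.89, 49.25). The perpendicularity gives BP at right angles to CB; with |BP| = 22.8 on the left of CB, P = B + 22.8·(-0.9342, -0.3567) = (-3.407, 41.11). Then cos ∠QPB = PQ·PB / (|PQ||PB|), giving 106.2°.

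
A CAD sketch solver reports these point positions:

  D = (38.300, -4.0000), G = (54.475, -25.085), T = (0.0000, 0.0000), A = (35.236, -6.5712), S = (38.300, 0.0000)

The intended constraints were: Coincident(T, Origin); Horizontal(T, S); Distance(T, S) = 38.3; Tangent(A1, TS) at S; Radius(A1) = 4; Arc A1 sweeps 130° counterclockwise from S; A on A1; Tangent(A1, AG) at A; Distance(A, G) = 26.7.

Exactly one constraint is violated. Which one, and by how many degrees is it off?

Tangent(A1, AG) at A — off by 6.10°.

T = (0.00, 0.00) ✓; T.y = 0.00, S.y = 0.00 ✓; |TS| = 38.30 ✓; ∠(DS, ST) = 90.00° ✓; |DS| = 4.000 ✓; bearing(D→A) − bearing(D→S) = 130.0° ✓; |DA| = 4.000 ✓; ∠(DA, AG) = 83.90° ✗; |AG| = 26.70 ✓.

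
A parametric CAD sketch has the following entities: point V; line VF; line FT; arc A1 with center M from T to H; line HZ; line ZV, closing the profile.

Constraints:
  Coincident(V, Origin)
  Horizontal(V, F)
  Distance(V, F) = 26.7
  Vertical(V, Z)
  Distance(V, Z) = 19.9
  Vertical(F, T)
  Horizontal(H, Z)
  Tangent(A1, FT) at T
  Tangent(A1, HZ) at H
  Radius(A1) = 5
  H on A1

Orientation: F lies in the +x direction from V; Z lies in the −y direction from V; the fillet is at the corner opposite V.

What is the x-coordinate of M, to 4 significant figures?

21.70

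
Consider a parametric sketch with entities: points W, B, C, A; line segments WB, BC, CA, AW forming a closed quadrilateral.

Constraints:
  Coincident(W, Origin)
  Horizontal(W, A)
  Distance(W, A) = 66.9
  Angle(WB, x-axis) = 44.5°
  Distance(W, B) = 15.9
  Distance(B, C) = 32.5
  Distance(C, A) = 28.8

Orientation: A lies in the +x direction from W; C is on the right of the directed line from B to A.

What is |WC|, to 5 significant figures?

39.290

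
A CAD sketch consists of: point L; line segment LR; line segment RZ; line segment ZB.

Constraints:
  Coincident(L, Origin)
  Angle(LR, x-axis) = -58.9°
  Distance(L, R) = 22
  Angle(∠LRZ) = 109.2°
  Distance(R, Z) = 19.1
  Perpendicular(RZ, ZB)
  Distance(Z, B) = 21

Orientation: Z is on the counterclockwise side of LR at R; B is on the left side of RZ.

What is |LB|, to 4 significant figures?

26.34

L is at the origin; LR runs at -58.9° with length 22.0, so R = 22.0·(cos -58.9°, sin -58.9°) = (11.36, -18.84). ∠LRZ = 109.2°, so RZ runs at -58.9° + (180° − 109.2°) = 11.90° from the x-axis; with |RZ| = 19.1, Z = R + 19.1·(cos 11.90°, sin 11.90°) = (30.05, -14.90). RZ is perpendicular to ZB; with |ZB| = 21.0 on the left of RZ, B = Z + 21.0·(-0.2062, 0.9785) = (25.72, 5.649). Then |LB| = |B − L| = 26.34.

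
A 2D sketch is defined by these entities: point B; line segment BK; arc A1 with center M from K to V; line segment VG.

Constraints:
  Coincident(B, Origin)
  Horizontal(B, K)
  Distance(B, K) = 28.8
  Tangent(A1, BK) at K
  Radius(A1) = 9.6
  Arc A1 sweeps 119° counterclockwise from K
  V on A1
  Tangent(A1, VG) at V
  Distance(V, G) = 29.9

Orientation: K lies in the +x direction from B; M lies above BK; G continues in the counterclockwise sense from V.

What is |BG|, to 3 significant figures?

46.3

B is at the origin; B and K share the same y with |BK| = 28.8 and K on the +x side, so K = (28.8, 0.00). The tangent condition forces MK to be normal to BK, so M = K + (0, 9.6) = (28.8, 9.60). On A1, K sits at bearing -90° from M; a 119° counterclockwise sweep puts V at bearing 29°, so V = M + 9.6·(cos 29°, sin 29°) = (37.2, 14.3). A1 meets VG tangentially, so MV is at right angles to VG, so VG runs along (−sin 29°, cos 29°); with |VG| = 29.9, G = (22.7, 40.4). Then |BG| = |G − B| = 46.3.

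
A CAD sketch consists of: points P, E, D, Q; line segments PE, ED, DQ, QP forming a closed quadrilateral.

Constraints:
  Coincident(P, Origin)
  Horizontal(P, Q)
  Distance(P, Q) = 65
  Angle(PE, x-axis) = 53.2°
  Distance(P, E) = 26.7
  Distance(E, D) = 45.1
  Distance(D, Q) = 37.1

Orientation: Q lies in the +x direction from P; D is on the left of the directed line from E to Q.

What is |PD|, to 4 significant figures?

68.94

Checks: |PQ| = 65.00 ✓; |PE| = 26.70 ✓; |ED| = 45.10 ✓; |DQ| = 37.10 ✓.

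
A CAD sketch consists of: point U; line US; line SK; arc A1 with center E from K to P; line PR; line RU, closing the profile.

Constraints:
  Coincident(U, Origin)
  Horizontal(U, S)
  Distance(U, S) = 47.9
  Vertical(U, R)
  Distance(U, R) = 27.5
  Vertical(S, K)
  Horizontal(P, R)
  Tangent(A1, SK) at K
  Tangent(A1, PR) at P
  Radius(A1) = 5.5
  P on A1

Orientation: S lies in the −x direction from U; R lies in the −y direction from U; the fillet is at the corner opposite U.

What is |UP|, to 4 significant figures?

50.54

U is at the origin; U and S share the same y with |US| = 47.9 and S on the −x side, so S = (-47.90, 0.000). U and R share the same x with |UR| = 27.5 and R on the −y side, so R = (0.000, -27.50). The virtual corner opposite U is at (-47.90, -27.50). Tangency of A1 to SK means the radius EK is perpendicular to SK and the tangent condition forces EP to be normal to PR, with radius 5.5, so the center E sits 5.5 in from both sides at E = (-42.40, -22.00). That places the tangent points at K = (-47.90, -22.00) on SK and P = (-42.40, -27.50) on PR. Then |UP| = |P − U| = 50.54.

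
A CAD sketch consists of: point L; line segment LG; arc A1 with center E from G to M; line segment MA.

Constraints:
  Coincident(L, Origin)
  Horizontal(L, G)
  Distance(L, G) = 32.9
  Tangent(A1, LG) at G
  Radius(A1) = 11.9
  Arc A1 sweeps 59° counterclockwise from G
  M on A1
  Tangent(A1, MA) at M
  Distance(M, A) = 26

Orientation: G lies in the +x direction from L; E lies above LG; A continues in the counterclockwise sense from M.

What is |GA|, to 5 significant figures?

36.657

L is at the origin; L and G share the same y with |LG| = 32.9 and G on the +x side, so G = (32.900, 0.0000). Since A1 is tangent to LG there, EG ⟂ LG, so E = G + (0, 11.9) = (32.900, 11.900). On A1, G sits at bearing -90° from E; a 59° counterclockwise sweep puts M at bearing -31°, so M = E + 11.9·(cos -31°, sin -31°) = (43.100, 5.7710). Tangency of A1 to MA means the radius EM is perpendicular to MA, so MA runs along (−sin -31°, cos -31°); with |MA| = 26.0, A = (56.491, 28.057). Then |GA| = |A − G| = 36.657.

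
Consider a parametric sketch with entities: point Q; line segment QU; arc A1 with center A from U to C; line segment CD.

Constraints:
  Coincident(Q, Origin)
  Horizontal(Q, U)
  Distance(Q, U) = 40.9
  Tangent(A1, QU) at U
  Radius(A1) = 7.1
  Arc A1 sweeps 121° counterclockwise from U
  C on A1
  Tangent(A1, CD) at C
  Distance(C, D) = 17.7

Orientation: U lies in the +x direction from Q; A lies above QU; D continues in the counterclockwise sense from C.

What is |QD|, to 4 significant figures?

45.90

Q is at the origin; QU is horizontal with |QU| = 40.9 and U on the +x side, so U = (40.90, 0.000). Since A1 is tangent to QU there, AU ⟂ QU, so A = U + (0, 7.1) = (40.90, 7.100). On A1, U sits at bearing -90° from A; a 121° counterclockwise sweep puts C at bearing 31°, so C = A + 7.1·(cos 31°, sin 31°) = (46.99, 10.76). The tangent condition forces AC to be normal to CD, so CD runs along (−sin 31°, cos 31°); with |CD| = 17.7, D = (37.87, 25.93). Then |QD| = |D − Q| = 45.90.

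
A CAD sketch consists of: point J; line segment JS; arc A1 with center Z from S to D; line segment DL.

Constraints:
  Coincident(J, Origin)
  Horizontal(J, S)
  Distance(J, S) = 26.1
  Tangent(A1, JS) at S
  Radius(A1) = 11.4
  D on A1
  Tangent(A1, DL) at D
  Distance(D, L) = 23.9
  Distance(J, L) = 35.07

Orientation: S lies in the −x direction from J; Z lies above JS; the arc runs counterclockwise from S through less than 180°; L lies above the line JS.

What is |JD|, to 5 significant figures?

17.693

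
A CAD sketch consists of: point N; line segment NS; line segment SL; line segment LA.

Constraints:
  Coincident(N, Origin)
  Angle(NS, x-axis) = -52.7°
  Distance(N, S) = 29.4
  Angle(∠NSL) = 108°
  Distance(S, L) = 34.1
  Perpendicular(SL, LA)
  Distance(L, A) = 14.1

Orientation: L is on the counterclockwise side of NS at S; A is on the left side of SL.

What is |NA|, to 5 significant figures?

45.355

∠NSL = 108.0°, so SL runs at -52.7° + (180° − 108.0°) = 19.300° from the x-axis; with |SL| = 34.1, L = S + 34.1·(cos 19.300°, sin 19.300°) = (50.000, -12.116). The perpendicularity gives LA at right angles to SL; with |LA| = 14.1 on the left of SL, A = L + 14.1·(-0.33051, 0.94380) = (45.339, 1.1912). Then |NA| = |A − N| = 45.355.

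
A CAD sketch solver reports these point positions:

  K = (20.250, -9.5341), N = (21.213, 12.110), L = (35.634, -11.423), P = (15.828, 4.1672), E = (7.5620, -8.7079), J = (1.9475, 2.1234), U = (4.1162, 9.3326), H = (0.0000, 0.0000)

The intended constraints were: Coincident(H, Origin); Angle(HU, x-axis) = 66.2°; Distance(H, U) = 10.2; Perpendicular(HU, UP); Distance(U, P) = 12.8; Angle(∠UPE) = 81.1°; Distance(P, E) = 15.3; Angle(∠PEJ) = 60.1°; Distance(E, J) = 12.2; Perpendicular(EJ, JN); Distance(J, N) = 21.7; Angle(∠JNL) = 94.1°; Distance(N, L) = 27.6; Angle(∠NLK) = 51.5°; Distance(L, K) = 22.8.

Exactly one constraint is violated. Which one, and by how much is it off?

Distance(L, K) = 22.8 — off by 7.30.

H = (0.00, 0.00) ✓; HU at 66.20° ✓; |HU| = 10.20 ✓; ∠(HU, UP) = 90.00° ✓; |UP| = 12.80 ✓; ∠UPE = 81.10° ✓; |PE| = 15.30 ✓; ∠PEJ = 60.10° ✓; |EJ| = 12.20 ✓; ∠(EJ, JN) = 90.00° ✓; |JN| = 21.70 ✓; ∠JNL = 94.10° ✓; |NL| = 27.60 ✓; ∠NLK = 51.50° ✓; |LK| = 15.50 ✗.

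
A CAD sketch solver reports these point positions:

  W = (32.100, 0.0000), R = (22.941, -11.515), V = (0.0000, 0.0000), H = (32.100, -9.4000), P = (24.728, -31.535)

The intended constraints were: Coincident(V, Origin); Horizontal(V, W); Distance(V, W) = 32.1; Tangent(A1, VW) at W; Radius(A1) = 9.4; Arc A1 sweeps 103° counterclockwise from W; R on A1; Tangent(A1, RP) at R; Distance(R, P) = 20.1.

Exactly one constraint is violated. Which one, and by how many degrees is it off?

Tangent(A1, RP) at R — off by 7.90°.

V = (0.00, 0.00) ✓; V.y = 0.00, W.y = 0.00 ✓; |VW| = 32.10 ✓; ∠(HW, WV) = 90.00° ✓; |HW| = 9.400 ✓; bearing(H→R) − bearing(H→W) = 103.0° ✓; |HR| = 9.400 ✓; ∠(HR, RP) = 97.90° ✗; |RP| = 20.10 ✓.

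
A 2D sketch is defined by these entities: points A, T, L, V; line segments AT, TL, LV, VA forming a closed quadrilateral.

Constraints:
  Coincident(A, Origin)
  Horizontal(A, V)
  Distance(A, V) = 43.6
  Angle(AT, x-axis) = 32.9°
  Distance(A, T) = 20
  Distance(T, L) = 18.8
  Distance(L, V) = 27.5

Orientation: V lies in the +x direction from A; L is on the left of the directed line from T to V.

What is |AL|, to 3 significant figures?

38.6

A is at the origin; AV is horizontal with |AV| = 43.6 and V in +x, so V = (43.6, 0). AT runs at 32.9° with |AT| = 20.0, so T = (16.8, 10.9). L is determined by |TL| = 18.8 and |LV| = 27.5 together: it lies at the intersection of circle(T, 18.8) and circle(V, 27.5). With |TV| = 28.9, the foot of the radical line on TV is 7.50 from T and the perpendicular offset is √(18.8² − 7.50²) = 17.2. Taking the left-of-TV solution: L = (30.2, 24.0).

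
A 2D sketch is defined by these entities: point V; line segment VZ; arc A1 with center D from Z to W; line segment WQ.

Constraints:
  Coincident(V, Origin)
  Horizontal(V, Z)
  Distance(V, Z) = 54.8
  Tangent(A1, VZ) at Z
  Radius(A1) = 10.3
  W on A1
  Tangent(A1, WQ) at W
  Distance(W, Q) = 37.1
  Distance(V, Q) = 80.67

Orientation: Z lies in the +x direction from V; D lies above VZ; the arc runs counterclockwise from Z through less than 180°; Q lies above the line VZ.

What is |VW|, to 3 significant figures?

65.9

Checks: |DW| = 10.30 ✓; ∠(DW, WQ) = 90.00° ✓; |WQ| = 37.10 ✓; |VQ| = 80.67 ✓.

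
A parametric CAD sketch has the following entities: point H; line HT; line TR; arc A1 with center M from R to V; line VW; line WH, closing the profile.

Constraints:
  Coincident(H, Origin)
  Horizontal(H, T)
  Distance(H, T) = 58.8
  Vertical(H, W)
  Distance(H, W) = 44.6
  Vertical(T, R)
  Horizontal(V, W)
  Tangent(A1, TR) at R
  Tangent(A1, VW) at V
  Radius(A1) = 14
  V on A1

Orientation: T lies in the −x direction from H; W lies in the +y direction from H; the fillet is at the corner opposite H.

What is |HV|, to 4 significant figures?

63.22

H is at the origin; HT is horizontal with |HT| = 58.8 and T on the −x side, so T = (-58.80, 0.000). HW is vertical with |HW| = 44.6 and W on the +y side, so W = (0.000, 44.60). The virtual corner opposite H is at (-58.80, 44.60). Tangency of A1 to TR means the radius MR is perpendicular to TR and since A1 is tangent to VW there, MV ⟂ VW, with radius 14.0, so the center M sits 14.0 in from both sides at M = (-44.80, 30.60). That places the tangent points at R = (-58.80, 30.60) on TR and V = (-44.80, 44.60) on VW. Then |HV| = |V − H| = 63.22.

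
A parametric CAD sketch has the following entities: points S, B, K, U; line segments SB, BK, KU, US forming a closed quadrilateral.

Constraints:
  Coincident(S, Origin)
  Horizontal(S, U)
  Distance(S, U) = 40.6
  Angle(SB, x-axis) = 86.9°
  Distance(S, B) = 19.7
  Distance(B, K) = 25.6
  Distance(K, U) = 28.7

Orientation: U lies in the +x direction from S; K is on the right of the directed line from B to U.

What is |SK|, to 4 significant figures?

12.58

Checks: |BK| = 25.60 ✓; |KU| = 28.70 ✓.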